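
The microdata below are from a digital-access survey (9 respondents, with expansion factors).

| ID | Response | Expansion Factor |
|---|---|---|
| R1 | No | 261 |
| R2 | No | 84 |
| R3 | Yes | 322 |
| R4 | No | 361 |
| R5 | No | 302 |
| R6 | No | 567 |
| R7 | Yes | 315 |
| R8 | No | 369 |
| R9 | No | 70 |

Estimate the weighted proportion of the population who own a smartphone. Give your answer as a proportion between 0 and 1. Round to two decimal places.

Sum of weights for 'Yes' = 322 + 315 = 637
Total weight = 261 + 84 + 322 + 361 + 302 + 567 + 315 + 369 + 70 = 2651
Weighted proportion = 637 / 2651 = 0.24028668

0.24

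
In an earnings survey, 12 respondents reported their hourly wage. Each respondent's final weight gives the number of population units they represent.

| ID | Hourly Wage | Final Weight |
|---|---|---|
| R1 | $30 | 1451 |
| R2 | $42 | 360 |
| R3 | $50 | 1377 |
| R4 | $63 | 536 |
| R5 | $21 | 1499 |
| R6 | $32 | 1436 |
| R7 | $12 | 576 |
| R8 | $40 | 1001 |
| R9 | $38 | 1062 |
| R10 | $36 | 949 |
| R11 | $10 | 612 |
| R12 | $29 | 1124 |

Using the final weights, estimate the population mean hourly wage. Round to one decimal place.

Weighted sum = 30×1451 + 42×360 + 50×1377 + 63×536 + 21×1499 + 32×1436 + 12×576 + 40×1001 + 38×1062 + 36×949 + 10×612 + 29×1124
  = 43530 + 15120 + 68850 + 33768 + 31479 + 45952 + 6912 + 40040 + 40356 + 34164 + 6120 + 32596 = 398887
Sum of weights = 11983
Weighted mean = 398887 / 11983 = 33.287741

33.3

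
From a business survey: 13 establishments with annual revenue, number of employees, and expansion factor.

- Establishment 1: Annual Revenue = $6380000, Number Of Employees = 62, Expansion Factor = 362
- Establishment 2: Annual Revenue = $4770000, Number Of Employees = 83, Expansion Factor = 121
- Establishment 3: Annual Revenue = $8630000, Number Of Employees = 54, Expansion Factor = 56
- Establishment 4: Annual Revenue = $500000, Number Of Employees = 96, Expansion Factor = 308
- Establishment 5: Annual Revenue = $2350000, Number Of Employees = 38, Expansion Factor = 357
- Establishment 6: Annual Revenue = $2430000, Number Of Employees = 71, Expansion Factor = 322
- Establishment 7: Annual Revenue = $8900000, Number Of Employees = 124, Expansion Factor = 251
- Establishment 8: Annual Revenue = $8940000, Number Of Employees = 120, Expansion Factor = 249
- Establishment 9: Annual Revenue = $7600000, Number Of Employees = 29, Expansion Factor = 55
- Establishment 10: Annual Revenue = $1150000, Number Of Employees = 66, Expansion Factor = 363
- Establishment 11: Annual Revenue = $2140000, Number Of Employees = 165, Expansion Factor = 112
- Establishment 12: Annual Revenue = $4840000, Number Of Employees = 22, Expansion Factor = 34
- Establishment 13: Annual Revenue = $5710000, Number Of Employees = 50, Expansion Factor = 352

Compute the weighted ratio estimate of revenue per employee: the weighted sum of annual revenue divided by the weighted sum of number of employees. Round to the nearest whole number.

57161

Σ wᵢ·y = 12854990000
Σ wᵢ·x = 224892
Ratio = 12854990000 / 224892 = 57160.726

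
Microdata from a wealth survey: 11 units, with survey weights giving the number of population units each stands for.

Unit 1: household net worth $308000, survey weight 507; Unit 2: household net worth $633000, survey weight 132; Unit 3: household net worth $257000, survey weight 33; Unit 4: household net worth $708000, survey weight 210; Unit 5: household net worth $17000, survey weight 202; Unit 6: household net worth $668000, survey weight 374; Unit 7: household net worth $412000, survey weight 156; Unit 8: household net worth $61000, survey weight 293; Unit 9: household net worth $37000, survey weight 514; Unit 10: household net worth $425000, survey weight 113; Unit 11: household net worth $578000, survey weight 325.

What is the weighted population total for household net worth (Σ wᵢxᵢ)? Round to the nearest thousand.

Weighted total = 308000×507 + 633000×132 + 257000×33 + 708000×210 + 17000×202 + 668000×374 + 412000×156 + 61000×293 + 37000×514 + 425000×113 + 578000×325
  = 987177000

987177000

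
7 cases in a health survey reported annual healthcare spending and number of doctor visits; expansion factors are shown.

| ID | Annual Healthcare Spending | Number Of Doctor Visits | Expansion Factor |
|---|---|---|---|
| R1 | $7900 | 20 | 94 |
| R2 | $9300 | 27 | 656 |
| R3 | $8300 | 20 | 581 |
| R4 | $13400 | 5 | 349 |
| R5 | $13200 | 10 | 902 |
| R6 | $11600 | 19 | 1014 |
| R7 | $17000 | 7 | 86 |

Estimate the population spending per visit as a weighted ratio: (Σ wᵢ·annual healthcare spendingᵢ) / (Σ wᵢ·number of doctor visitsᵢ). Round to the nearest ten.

Σ wᵢ·y = 7900×94 + 9300×656 + 8300×581 + 13400×349 + 13200×902 + 11600×1014 + 17000×86
  = 742600 + 6100800 + 4822300 + 4676600 + 11906400 + 11762400 + 1462000 = 41473100
Σ wᵢ·x = 20×94 + 27×656 + 20×581 + 5×349 + 10×902 + 19×1014 + 7×86
  = 1880 + 17712 + 11620 + 1745 + 9020 + 19266 + 602 = 61845
Ratio = 41473100 / 61845 = 670.59746

670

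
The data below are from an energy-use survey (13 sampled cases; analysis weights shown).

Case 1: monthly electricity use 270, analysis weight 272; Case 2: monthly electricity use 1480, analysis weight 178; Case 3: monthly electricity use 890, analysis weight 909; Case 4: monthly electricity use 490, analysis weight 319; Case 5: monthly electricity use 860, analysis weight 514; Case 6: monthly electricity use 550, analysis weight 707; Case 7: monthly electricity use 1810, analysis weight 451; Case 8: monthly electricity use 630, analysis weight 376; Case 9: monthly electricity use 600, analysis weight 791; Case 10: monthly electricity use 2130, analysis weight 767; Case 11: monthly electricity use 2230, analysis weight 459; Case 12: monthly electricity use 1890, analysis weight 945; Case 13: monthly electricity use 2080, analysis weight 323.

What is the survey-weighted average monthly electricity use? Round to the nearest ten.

Weighted sum = 8776050
Sum of weights = 7011
Weighted mean = 8776050 / 7011 = 1251.7544

1250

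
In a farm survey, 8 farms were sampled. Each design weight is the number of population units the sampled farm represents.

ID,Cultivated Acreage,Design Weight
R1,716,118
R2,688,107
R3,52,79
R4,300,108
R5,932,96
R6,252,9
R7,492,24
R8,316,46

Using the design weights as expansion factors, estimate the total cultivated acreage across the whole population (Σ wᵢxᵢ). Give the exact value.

312696

Weighted total = 716×118 + 688×107 + 52×79 + 300×108 + 932×96 + 252×9 + 492×24 + 316×46
  = 84488 + 73616 + 4108 + 32400 + 89472 + 2268 + 11808 + 14536 = 312696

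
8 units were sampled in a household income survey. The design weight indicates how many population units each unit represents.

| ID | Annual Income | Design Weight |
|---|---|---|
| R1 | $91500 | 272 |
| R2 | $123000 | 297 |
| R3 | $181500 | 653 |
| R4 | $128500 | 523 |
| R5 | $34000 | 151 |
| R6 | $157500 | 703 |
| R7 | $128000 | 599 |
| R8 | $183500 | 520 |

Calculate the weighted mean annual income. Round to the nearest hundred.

Weighted sum = 91500×272 + 123000×297 + 181500×653 + 128500×523 + 34000×151 + 157500×703 + 128000×599 + 183500×520
  = 24888000 + 36531000 + 118519500 + 67205500 + 5134000 + 110722500 + 76672000 + 95420000 = 535092500
Sum of weights = 272 + 297 + 653 + 523 + 151 + 703 + 599 + 520 = 3718
Weighted mean = 535092500 / 3718 = 143919.45

143900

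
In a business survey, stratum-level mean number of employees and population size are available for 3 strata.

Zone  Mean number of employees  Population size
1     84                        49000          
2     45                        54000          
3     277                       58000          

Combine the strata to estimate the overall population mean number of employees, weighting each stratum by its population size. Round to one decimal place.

Σ Nₕ·x̄ₕ = 84×49000 + 45×54000 + 277×58000
  = 22612000
Σ Nₕ = 49000 + 54000 + 58000 = 161000
Overall mean = 22612000 / 161000 = 140.4472

140.4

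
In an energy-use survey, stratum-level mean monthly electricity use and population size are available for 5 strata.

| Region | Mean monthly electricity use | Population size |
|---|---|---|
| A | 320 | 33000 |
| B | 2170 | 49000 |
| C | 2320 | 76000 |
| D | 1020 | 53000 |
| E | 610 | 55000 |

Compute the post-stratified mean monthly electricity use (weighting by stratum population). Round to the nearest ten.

1430

Σ Nₕ·x̄ₕ = 320×33000 + 2170×49000 + 2320×76000 + 1020×53000 + 610×55000
  = 10560000 + 106330000 + 176320000 + 54060000 + 33550000 = 380820000
Σ Nₕ = 33000 + 49000 + 76000 + 53000 + 55000 = 266000
Overall mean = 380820000 / 266000 = 1431.6541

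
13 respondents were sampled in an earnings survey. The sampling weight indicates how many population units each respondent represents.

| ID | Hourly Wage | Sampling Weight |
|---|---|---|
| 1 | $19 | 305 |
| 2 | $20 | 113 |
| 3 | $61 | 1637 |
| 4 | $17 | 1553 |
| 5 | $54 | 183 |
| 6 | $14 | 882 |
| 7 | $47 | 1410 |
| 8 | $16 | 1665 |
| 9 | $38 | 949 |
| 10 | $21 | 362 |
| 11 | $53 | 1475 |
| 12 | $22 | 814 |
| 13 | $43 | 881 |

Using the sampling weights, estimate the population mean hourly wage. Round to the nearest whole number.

Weighted sum = 427083
Sum of weights = 12229
Weighted mean = 427083 / 12229 = 34.923788

35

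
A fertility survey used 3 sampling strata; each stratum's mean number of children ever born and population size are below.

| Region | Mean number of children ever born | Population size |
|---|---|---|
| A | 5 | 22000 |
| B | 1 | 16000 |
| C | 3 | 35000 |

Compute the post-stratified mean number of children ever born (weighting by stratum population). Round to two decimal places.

Σ Nₕ·x̄ₕ = 5×22000 + 1×16000 + 3×35000
  = 231000
Σ Nₕ = 22000 + 16000 + 35000 = 73000
Overall mean = 231000 / 73000 = 3.1643836

3.16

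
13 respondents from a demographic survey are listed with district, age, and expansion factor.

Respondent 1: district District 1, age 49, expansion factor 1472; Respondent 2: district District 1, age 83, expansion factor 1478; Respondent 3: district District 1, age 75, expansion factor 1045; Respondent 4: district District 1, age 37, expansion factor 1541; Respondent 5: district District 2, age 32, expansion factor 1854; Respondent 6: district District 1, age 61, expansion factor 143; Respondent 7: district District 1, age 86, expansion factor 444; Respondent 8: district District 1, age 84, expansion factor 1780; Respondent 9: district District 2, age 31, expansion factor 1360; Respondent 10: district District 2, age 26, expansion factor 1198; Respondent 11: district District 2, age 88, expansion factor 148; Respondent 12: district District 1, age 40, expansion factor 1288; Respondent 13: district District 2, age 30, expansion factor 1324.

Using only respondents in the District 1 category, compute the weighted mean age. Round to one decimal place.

62.9

District 1 rows: 1, 2, 3, 4, 6, 7, 8, 12
Weighted sum = 49×1472 + 83×1478 + 75×1045 + 37×1541 + 61×143 + 86×444 + 84×1780 + 40×1288
  = 72128 + 122674 + 78375 + 57017 + 8723 + 38184 + 149520 + 51520 = 578141
Sum of weights = 9191
Weighted mean = 578141 / 9191 = 62.902949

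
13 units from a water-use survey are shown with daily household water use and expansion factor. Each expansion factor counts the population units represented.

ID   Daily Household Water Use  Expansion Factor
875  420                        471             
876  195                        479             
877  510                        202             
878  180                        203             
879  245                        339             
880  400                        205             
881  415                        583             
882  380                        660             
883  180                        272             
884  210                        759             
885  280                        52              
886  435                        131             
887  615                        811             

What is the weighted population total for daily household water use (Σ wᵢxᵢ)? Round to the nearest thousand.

Weighted total = 1867245

1867000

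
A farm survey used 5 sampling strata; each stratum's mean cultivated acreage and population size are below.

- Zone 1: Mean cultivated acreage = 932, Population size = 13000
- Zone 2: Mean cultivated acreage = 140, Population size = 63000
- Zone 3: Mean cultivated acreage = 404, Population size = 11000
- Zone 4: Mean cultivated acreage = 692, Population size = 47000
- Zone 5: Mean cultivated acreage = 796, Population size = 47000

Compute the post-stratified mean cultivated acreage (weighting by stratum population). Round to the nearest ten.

Σ Nₕ·x̄ₕ = 932×13000 + 140×63000 + 404×11000 + 692×47000 + 796×47000
  = 95316000
Σ Nₕ = 13000 + 63000 + 11000 + 47000 + 47000 = 181000
Overall mean = 95316000 / 181000 = 526.60773

530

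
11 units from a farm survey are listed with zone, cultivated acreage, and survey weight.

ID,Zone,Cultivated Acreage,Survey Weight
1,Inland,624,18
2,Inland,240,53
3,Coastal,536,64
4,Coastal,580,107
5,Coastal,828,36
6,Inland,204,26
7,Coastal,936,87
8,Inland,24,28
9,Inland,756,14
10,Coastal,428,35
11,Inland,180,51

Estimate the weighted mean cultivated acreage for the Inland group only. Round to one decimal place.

Inland rows: 1, 2, 6, 8, 9, 11
Weighted sum = 624×18 + 240×53 + 204×26 + 24×28 + 756×14 + 180×51
  = 11232 + 12720 + 5304 + 672 + 10584 + 9180 = 49692
Sum of weights = 18 + 53 + 26 + 28 + 14 + 51 = 190
Weighted mean = 49692 / 190 = 261.53684

261.5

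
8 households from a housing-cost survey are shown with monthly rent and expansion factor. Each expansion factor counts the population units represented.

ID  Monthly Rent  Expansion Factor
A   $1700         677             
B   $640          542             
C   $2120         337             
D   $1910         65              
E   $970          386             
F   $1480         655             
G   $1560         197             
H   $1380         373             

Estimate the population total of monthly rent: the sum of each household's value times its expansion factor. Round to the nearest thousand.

Weighted total = 4502250

4502000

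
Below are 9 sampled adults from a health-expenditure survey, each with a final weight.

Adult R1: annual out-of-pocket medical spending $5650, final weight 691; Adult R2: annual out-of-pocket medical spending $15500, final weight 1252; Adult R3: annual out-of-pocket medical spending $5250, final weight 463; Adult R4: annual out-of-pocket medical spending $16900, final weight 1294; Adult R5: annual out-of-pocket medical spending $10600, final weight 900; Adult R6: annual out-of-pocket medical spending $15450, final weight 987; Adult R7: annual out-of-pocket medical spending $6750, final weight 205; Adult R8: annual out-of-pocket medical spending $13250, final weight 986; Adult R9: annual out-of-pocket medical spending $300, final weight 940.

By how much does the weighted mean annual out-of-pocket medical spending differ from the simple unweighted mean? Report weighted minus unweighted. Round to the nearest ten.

Unweighted sum = 5650 + 15500 + 5250 + 16900 + 10600 + 15450 + 6750 + 13250 + 300 = 89650
Unweighted mean = 89650 / 9 = 9961.1111
Weighted sum = 87128900
Sum of weights = 691 + 1252 + 463 + 1294 + 900 + 987 + 205 + 986 + 940 = 7718
Weighted mean = 87128900 / 7718 = 11289.052
Difference (weighted minus unweighted) = 1327.9405

1330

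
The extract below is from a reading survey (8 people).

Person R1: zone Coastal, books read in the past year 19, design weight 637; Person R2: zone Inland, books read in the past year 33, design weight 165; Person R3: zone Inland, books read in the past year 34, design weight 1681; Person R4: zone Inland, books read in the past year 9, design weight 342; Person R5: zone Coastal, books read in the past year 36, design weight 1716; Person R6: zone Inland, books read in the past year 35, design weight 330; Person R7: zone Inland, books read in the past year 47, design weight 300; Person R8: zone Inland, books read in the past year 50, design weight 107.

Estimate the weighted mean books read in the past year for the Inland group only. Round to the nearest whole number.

Inland rows: R2, R3, R4, R6, R7, R8
Weighted sum = 33×165 + 34×1681 + 9×342 + 35×330 + 47×300 + 50×107
  = 5445 + 57154 + 3078 + 11550 + 14100 + 5350 = 96677
Sum of weights = 165 + 1681 + 342 + 330 + 300 + 107 = 2925
Weighted mean = 96677 / 2925 = 33.051966

33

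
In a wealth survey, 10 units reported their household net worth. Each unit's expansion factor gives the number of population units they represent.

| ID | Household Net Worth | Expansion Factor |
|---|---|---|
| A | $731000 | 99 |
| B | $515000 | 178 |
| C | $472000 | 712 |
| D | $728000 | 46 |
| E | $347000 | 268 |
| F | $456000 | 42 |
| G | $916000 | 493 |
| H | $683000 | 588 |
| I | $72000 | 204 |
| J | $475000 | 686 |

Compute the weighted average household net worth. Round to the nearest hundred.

Weighted sum = 731000×99 + 515000×178 + 472000×712 + 728000×46 + 347000×268 + 456000×42 + 916000×493 + 683000×588 + 72000×204 + 475000×686
  = 1839469000
Sum of weights = 99 + 178 + 712 + 46 + 268 + 42 + 493 + 588 + 204 + 686 = 3316
Weighted mean = 1839469000 / 3316 = 554725.27

554700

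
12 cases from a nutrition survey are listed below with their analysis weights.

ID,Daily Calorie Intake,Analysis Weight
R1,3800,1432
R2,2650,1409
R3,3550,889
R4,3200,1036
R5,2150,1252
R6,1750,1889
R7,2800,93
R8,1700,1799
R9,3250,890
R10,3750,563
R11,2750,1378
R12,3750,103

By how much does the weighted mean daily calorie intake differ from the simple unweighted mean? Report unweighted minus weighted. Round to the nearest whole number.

244

Unweighted sum = 3800 + 2650 + 3550 + 3200 + 2150 + 1750 + 2800 + 1700 + 3250 + 3750 + 2750 + 3750 = 35100
Unweighted mean = 35100 / 12 = 2925
Weighted sum = 3800×1432 + 2650×1409 + 3550×889 + 3200×1036 + 2150×1252 + 1750×1889 + 2800×93 + 1700×1799 + 3250×890 + 3750×563 + 2750×1378 + 3750×103
  = 5441600 + 3733850 + 3155950 + 3315200 + 2691800 + 3305750 + 260400 + 3058300 + 2892500 + 2111250 + 3789500 + 386250 = 34142350
Sum of weights = 1432 + 1409 + 889 + 1036 + 1252 + 1889 + 93 + 1799 + 890 + 563 + 1378 + 103 = 12733
Weighted mean = 34142350 / 12733 = 2681.4066
Difference (unweighted minus weighted) = 243.59342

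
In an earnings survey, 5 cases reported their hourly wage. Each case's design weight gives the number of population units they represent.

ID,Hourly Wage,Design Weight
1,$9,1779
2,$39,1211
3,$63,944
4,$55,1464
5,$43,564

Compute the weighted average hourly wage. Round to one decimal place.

Weighted sum = 227484
Sum of weights = 1779 + 1211 + 944 + 1464 + 564 = 5962
Weighted mean = 227484 / 5962 = 38.155652

38.2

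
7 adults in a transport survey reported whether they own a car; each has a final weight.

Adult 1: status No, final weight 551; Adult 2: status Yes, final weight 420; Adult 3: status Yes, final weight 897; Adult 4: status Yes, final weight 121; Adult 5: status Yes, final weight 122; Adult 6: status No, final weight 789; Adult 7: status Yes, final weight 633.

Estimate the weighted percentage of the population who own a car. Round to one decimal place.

Sum of weights for 'Yes' = 420 + 897 + 121 + 122 + 633 = 2193
Total weight = 551 + 420 + 897 + 121 + 122 + 789 + 633 = 3533
Weighted proportion = 2193 / 3533 = 0.62071894 → 62.071894%

62.1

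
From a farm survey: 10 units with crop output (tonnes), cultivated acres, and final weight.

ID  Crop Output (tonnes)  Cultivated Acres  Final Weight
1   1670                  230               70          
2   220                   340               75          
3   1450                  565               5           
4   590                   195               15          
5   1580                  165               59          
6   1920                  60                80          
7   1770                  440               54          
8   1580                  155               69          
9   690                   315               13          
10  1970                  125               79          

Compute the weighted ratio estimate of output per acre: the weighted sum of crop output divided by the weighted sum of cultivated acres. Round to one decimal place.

Σ wᵢ·y = 1670×70 + 220×75 + 1450×5 + 590×15 + 1580×59 + 1920×80 + 1770×54 + 1580×69 + 690×13 + 1970×79
  = 116900 + 16500 + 7250 + 8850 + 93220 + 153600 + 95580 + 109020 + 8970 + 155630 = 765520
Σ wᵢ·x = 230×70 + 340×75 + 565×5 + 195×15 + 165×59 + 60×80 + 440×54 + 155×69 + 315×13 + 125×79
  = 16100 + 25500 + 2825 + 2925 + 9735 + 4800 + 23760 + 10695 + 4095 + 9875 = 110310
Ratio = 765520 / 110310 = 6.9397153

6.9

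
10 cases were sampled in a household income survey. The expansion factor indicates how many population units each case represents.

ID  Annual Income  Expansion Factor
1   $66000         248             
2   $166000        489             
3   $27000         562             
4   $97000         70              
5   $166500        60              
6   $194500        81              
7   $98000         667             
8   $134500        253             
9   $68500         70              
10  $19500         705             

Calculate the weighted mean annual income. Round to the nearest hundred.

82100

Weighted sum = 66000×248 + 166000×489 + 27000×562 + 97000×70 + 166500×60 + 194500×81 + 98000×667 + 134500×253 + 68500×70 + 19500×705
  = 16368000 + 81174000 + 15174000 + 6790000 + 9990000 + 15754500 + 65366000 + 34028500 + 4795000 + 13747500 = 263187500
Sum of weights = 248 + 489 + 562 + 70 + 60 + 81 + 667 + 253 + 70 + 705 = 3205
Weighted mean = 263187500 / 3205 = 82117.785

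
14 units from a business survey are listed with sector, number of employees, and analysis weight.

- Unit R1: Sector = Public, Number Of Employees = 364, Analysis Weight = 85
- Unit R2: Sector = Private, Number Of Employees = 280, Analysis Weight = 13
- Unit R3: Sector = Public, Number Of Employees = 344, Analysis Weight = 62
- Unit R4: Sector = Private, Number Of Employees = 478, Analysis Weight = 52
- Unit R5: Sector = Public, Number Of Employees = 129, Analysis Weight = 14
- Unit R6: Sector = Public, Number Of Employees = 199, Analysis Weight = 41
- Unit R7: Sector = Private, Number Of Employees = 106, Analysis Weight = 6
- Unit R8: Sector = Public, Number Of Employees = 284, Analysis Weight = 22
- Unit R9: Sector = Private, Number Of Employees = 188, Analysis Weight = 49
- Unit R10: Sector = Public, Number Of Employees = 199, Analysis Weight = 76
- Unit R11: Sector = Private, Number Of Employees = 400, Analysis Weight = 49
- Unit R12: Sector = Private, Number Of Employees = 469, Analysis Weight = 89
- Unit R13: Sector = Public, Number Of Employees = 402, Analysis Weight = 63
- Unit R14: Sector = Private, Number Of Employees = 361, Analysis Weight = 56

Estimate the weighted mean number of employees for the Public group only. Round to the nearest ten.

Public rows: R1, R3, R5, R6, R8, R10, R13
Weighted sum = 364×85 + 344×62 + 129×14 + 199×41 + 284×22 + 199×76 + 402×63
  = 108931
Sum of weights = 85 + 62 + 14 + 41 + 22 + 76 + 63 = 363
Weighted mean = 108931 / 363 = 300.0854

300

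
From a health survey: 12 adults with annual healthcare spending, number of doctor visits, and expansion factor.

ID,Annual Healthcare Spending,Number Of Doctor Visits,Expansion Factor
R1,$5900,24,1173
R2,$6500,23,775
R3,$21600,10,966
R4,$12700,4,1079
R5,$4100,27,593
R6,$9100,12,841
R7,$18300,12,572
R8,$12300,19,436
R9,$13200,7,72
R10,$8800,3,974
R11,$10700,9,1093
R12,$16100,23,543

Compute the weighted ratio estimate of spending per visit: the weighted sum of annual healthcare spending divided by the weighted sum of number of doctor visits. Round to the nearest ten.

Σ wᵢ·y = 5900×1173 + 6500×775 + 21600×966 + 12700×1079 + 4100×593 + 9100×841 + 18300×572 + 12300×436 + 13200×72 + 8800×974 + 10700×1093 + 16100×543
  = 102400900
Σ wᵢ·x = 24×1173 + 23×775 + 10×966 + 4×1079 + 27×593 + 12×841 + 12×572 + 19×436 + 7×72 + 3×974 + 9×1093 + 23×543
  = 28152 + 17825 + 9660 + 4316 + 16011 + 10092 + 6864 + 8284 + 504 + 2922 + 9837 + 12489 = 126956
Ratio = 102400900 / 126956 = 806.58575

810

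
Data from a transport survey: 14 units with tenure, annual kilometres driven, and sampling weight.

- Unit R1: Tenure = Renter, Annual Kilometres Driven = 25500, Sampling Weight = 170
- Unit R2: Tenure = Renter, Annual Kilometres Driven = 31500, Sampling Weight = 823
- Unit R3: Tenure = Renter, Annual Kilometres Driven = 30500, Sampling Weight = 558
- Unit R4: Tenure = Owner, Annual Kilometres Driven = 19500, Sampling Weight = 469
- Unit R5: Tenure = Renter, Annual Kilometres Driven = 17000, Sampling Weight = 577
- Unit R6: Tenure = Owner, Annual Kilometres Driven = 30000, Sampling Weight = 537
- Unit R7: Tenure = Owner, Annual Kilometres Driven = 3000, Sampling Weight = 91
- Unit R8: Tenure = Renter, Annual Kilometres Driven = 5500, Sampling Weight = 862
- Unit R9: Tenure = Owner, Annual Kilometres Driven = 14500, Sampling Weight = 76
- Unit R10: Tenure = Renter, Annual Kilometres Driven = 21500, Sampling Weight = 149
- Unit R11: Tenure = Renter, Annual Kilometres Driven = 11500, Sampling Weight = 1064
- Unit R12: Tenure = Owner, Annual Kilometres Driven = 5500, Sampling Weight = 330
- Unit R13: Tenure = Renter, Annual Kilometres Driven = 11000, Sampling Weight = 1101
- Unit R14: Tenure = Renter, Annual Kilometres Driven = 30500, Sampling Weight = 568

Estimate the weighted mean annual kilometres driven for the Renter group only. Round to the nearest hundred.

Renter rows: R1, R2, R3, R5, R8, R10, R11, R13, R14
Weighted sum = 25500×170 + 31500×823 + 30500×558 + 17000×577 + 5500×862 + 21500×149 + 11500×1064 + 11000×1101 + 30500×568
  = 4335000 + 25924500 + 17019000 + 9809000 + 4741000 + 3203500 + 12236000 + 12111000 + 17324000 = 106703000
Sum of weights = 5872
Weighted mean = 106703000 / 5872 = 18171.492

18200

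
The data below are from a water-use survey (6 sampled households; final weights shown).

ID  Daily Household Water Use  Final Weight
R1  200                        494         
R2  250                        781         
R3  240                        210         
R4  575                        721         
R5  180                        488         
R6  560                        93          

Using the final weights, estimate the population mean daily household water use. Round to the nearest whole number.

Weighted sum = 200×494 + 250×781 + 240×210 + 575×721 + 180×488 + 560×93
  = 898945
Sum of weights = 494 + 781 + 210 + 721 + 488 + 93 = 2787
Weighted mean = 898945 / 2787 = 322.54934

323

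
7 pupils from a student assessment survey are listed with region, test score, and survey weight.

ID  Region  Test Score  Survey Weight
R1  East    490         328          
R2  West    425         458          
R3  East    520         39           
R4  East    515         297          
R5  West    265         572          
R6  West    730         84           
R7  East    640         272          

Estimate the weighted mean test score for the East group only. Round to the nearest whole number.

543

East rows: R1, R3, R4, R7
Weighted sum = 508035
Sum of weights = 328 + 39 + 297 + 272 = 936
Weighted mean = 508035 / 936 = 542.77244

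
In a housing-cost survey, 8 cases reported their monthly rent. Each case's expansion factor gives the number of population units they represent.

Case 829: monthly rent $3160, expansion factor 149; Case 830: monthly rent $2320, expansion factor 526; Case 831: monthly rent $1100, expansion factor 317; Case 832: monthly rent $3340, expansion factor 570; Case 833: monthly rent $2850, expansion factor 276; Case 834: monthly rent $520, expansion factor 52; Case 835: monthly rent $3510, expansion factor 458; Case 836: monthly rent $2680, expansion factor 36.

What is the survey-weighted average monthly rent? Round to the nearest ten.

2710

Weighted sum = 6461360
Sum of weights = 149 + 526 + 317 + 570 + 276 + 52 + 458 + 36 = 2384
Weighted mean = 6461360 / 2384 = 2710.302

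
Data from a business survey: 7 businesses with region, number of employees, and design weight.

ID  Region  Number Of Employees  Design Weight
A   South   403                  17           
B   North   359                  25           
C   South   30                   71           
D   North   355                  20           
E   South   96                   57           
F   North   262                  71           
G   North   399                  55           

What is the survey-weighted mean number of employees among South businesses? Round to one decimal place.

99.7

South rows: A, C, E
Weighted sum = 403×17 + 30×71 + 96×57
  = 14453
Sum of weights = 17 + 71 + 57 = 145
Weighted mean = 14453 / 145 = 99.675862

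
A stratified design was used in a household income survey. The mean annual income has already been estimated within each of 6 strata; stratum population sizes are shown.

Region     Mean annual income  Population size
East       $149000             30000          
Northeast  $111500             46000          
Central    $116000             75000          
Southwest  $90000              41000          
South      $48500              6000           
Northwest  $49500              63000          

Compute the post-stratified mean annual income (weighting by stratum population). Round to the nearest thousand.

97000

Σ Nₕ·x̄ₕ = 149000×30000 + 111500×46000 + 116000×75000 + 90000×41000 + 48500×6000 + 49500×63000
  = 25398500000
Σ Nₕ = 261000
Overall mean = 25398500000 / 261000 = 97312.261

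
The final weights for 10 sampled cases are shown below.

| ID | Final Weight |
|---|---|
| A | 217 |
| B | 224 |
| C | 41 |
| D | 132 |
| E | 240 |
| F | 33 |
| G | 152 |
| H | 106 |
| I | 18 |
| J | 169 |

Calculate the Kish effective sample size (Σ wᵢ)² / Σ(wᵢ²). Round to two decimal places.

7.45

Σ wᵢ = 217 + 224 + 41 + 132 + 240 + 33 + 152 + 106 + 18 + 169 = 1332
Σ wᵢ² = 47089 + 50176 + 1681 + 17424 + 57600 + 1089 + 23104 + 11236 + 324 + 28561 = 238284
n_eff = 1332² / 238284 = 1774224 / 238284 = 7.4458377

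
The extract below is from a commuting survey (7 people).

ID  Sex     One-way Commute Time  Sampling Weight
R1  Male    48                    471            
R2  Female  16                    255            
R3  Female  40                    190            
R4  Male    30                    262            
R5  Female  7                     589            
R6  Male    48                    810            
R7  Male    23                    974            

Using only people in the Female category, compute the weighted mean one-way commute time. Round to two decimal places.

15.28

Female rows: R2, R3, R5
Weighted sum = 16×255 + 40×190 + 7×589
  = 4080 + 7600 + 4123 = 15803
Sum of weights = 255 + 190 + 589 = 1034
Weighted mean = 15803 / 1034 = 15.283366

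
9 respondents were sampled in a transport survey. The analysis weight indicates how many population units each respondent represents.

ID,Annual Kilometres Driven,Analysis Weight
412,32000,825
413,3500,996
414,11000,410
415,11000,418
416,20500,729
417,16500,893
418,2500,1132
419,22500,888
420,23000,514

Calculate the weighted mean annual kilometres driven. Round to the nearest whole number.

15181

Weighted sum = 32000×825 + 3500×996 + 11000×410 + 11000×418 + 20500×729 + 16500×893 + 2500×1132 + 22500×888 + 23000×514
  = 26400000 + 3486000 + 4510000 + 4598000 + 14944500 + 14734500 + 2830000 + 19980000 + 11822000 = 103305000
Sum of weights = 825 + 996 + 410 + 418 + 729 + 893 + 1132 + 888 + 514 = 6805
Weighted mean = 103305000 / 6805 = 15180.749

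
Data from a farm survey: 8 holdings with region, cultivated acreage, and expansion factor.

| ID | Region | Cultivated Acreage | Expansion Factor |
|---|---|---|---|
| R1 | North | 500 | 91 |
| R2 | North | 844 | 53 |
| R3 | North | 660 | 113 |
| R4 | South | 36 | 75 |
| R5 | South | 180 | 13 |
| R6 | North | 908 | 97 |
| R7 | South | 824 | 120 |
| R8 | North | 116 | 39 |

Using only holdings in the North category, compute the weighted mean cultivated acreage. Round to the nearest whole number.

North rows: R1, R2, R3, R6, R8
Weighted sum = 500×91 + 844×53 + 660×113 + 908×97 + 116×39
  = 45500 + 44732 + 74580 + 88076 + 4524 = 257412
Sum of weights = 91 + 53 + 113 + 97 + 39 = 393
Weighted mean = 257412 / 393 = 654.99237

655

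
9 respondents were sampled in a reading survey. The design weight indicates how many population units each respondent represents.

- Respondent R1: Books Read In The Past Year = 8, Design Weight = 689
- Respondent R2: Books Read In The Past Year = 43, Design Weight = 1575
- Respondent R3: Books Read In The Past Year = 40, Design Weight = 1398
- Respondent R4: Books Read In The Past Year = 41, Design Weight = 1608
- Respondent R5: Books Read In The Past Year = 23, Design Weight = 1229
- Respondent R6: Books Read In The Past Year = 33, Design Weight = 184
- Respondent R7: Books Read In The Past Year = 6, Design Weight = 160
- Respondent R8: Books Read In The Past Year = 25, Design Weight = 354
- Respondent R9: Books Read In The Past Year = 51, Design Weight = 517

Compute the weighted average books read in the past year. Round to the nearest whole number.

Weighted sum = 8×689 + 43×1575 + 40×1398 + 41×1608 + 23×1229 + 33×184 + 6×160 + 25×354 + 51×517
  = 5512 + 67725 + 55920 + 65928 + 28267 + 6072 + 960 + 8850 + 26367 = 265601
Sum of weights = 689 + 1575 + 1398 + 1608 + 1229 + 184 + 160 + 354 + 517 = 7714
Weighted mean = 265601 / 7714 = 34.431034

34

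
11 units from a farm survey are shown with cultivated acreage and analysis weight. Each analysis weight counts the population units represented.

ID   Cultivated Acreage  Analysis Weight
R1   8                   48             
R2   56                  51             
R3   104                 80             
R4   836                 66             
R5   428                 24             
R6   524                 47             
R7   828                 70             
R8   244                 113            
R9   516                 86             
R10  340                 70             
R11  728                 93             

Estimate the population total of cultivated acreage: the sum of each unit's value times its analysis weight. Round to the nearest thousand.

323000

Weighted total = 8×48 + 56×51 + 104×80 + 836×66 + 428×24 + 524×47 + 828×70 + 244×113 + 516×86 + 340×70 + 728×93
  = 384 + 2856 + 8320 + 55176 + 10272 + 24628 + 57960 + 27572 + 44376 + 23800 + 67704 = 323048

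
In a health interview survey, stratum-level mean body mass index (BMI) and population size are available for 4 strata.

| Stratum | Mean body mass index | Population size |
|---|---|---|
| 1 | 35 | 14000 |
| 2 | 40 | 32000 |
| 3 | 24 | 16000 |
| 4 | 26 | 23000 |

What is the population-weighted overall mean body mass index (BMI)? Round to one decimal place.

32.4

Σ Nₕ·x̄ₕ = 35×14000 + 40×32000 + 24×16000 + 26×23000
  = 490000 + 1280000 + 384000 + 598000 = 2752000
Σ Nₕ = 14000 + 32000 + 16000 + 23000 = 85000
Overall mean = 2752000 / 85000 = 32.376471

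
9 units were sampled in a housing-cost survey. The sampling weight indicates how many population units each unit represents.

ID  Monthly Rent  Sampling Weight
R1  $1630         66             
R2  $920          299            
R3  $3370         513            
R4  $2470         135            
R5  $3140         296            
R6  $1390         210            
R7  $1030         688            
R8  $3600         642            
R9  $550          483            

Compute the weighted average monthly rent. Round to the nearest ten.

2090

Weighted sum = 1630×66 + 920×299 + 3370×513 + 2470×135 + 3140×296 + 1390×210 + 1030×688 + 3600×642 + 550×483
  = 107580 + 275080 + 1728810 + 333450 + 929440 + 291900 + 708640 + 2311200 + 265650 = 6951750
Sum of weights = 66 + 299 + 513 + 135 + 296 + 210 + 688 + 642 + 483 = 3332
Weighted mean = 6951750 / 3332 = 2086.3595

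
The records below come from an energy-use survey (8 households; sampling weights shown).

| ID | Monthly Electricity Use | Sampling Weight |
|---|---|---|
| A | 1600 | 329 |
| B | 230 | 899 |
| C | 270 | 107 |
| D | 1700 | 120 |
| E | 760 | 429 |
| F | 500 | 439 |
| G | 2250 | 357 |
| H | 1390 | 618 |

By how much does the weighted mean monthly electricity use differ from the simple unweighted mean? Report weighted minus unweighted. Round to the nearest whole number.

-125

Unweighted sum = 8700
Unweighted mean = 8700 / 8 = 1087.5
Weighted sum = 1600×329 + 230×899 + 270×107 + 1700×120 + 760×429 + 500×439 + 2250×357 + 1390×618
  = 3173870
Sum of weights = 329 + 899 + 107 + 120 + 429 + 439 + 357 + 618 = 3298
Weighted mean = 3173870 / 3298 = 962.36204
Difference (weighted minus unweighted) = -125.13796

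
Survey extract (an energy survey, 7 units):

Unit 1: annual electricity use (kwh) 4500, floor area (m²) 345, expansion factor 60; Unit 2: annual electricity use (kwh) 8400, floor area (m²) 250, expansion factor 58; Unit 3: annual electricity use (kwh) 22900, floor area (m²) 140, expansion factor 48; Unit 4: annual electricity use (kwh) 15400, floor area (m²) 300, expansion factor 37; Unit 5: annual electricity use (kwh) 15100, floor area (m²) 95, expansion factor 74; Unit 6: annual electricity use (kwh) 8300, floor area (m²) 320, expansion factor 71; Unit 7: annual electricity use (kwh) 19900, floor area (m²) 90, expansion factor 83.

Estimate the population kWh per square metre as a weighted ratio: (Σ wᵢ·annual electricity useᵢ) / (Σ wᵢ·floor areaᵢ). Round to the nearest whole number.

64

Σ wᵢ·y = 5784600
Σ wᵢ·x = 345×60 + 250×58 + 140×48 + 300×37 + 95×74 + 320×71 + 90×83
  = 90240
Ratio = 5784600 / 90240 = 64.102394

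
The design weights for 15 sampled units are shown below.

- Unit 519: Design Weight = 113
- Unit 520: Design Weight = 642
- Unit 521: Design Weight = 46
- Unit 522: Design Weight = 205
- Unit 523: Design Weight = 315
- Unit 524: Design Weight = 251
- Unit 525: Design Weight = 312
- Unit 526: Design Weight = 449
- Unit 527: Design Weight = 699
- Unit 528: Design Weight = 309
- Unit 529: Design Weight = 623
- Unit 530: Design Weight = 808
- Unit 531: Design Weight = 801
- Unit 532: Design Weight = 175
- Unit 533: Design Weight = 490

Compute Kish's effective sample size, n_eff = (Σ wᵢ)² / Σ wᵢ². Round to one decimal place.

11.2

Σ wᵢ = 6238
Σ wᵢ² = 3467646
n_eff = 6238² / 3467646 = 38912644 / 3467646 = 11.221631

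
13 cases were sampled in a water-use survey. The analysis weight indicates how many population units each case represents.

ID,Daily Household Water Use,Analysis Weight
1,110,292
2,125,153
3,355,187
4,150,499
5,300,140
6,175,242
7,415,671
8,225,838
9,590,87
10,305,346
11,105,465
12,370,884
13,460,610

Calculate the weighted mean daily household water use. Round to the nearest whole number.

Weighted sum = 1557210
Sum of weights = 5414
Weighted mean = 1557210 / 5414 = 287.62652

288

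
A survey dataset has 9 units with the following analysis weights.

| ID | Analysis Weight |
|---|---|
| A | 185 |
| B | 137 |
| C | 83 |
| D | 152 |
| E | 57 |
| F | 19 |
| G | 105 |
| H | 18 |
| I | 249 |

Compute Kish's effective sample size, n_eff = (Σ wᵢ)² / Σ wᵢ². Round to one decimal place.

6.3

Σ wᵢ = 185 + 137 + 83 + 152 + 57 + 19 + 105 + 18 + 249 = 1005
Σ wᵢ² = 34225 + 18769 + 6889 + 23104 + 3249 + 361 + 11025 + 324 + 62001 = 159947
n_eff = 1005² / 159947 = 1010025 / 159947 = 6.314748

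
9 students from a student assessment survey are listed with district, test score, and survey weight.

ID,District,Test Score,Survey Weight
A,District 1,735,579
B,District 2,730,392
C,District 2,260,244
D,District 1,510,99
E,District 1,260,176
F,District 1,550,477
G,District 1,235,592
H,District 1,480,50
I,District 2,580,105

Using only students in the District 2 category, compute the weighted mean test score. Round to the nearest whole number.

554

District 2 rows: B, C, I
Weighted sum = 410500
Sum of weights = 392 + 244 + 105 = 741
Weighted mean = 410500 / 741 = 553.98111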